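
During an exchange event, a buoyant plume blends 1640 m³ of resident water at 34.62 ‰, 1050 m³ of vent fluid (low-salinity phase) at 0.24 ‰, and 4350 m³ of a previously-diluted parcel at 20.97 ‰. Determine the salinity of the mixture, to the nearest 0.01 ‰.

Salt balance:
salt = 1,640×34.62 + 1,050×0.24 + 4,350×20.97 = 56,776.8 + 252 + 91,219.5 = 148,248.3
volume = 1,640 + 1,050 + 4,350 = 7,040 m³
S = 148,248.3 / 7,040 = 21.058 ‰

21.06 ‰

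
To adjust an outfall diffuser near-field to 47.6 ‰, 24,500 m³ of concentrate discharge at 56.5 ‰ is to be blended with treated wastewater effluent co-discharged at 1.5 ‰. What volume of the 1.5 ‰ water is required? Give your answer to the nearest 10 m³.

Salt balance: 24,500×56.5 + V×1.5 = (24,500+V)×47.6
1,384,250 + 1.5V = 1,166,200 + 47.6V
218,050 = 46.1V
V = 4,729.93 m³

4730 m³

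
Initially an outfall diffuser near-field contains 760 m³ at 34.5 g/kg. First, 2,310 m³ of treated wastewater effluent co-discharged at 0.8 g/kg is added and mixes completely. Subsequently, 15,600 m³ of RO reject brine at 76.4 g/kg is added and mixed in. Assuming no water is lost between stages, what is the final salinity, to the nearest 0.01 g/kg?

65.34 g/kg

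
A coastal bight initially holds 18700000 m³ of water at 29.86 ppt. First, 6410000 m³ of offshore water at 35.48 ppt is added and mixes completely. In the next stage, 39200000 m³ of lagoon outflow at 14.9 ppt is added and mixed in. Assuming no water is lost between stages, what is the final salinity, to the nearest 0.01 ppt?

21.30 ppt

Total salt / total volume:
Initial salt = 18,700,000×29.86 = 558,382,000
After stage 1: salt = 558,382,000 + 6,410,000×35.48 = 785,808,800; volume = 25,110,000 m³; S = 31.295 ppt
After stage 2: salt = 785,808,800 + 39,200,000×14.9 = 1,369,888,800; volume = 64,310,000 m³
S = 1,369,888,800 / 64,310,000 = 21.3013 ppt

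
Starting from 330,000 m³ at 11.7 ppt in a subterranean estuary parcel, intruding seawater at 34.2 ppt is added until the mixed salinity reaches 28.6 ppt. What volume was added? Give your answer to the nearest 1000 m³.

996000 m³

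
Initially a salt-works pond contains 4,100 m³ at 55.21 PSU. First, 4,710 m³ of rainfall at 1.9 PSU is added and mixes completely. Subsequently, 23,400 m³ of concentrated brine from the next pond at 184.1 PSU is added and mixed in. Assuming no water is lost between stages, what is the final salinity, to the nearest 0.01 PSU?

Conserving salt mass:
Initial salt = 4,100×55.21 = 226,361
After stage 1: salt = 226,361 + 4,710×1.9 = 235,310; volume = 8,810 m³; S = 26.709 PSU
After stage 2: salt = 235,310 + 23,400×184.1 = 4,543,250; volume = 32,210 m³
S = 4,543,250 / 32,210 = 141.0509 PSU

141.05 PSU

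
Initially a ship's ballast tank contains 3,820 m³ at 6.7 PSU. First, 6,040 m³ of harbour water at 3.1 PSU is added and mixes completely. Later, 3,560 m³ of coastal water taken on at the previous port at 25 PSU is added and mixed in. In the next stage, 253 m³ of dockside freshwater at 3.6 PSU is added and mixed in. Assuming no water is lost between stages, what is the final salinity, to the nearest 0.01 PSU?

Weighted by volume,
Initial salt = 3,820×6.7 = 25,594
After stage 1: salt = 25,594 + 6,040×3.1 = 44,318; volume = 9,860 m³; S = 4.495 PSU
After stage 2: salt = 44,318 + 3,560×25 = 133,318; volume = 13,420 m³; S = 9.934 PSU
After stage 3: salt = 133,318 + 253×3.6 = 134,228.8; volume = 13,673 m³
S = 134,228.8 / 13,673 = 9.8171 PSU

9.82 PSU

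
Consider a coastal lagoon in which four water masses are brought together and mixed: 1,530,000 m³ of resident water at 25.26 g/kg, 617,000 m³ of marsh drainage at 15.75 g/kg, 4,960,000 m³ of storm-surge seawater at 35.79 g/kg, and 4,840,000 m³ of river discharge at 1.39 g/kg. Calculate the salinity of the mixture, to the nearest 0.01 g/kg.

Salt balance:
salt = 1,530,000×25.26 + 617,000×15.75 + 4,960,000×35.79 + 4,840,000×1.39 = 38,647,800 + 9,717,750 + 177,518,400 + 6,727,600 = 232,611,550
volume = 1,530,000 + 617,000 + 4,960,000 + 4,840,000 = 11,947,000 m³
S = 232,611,550 / 11,947,000 = 19.4703 g/kg

19.47 g/kg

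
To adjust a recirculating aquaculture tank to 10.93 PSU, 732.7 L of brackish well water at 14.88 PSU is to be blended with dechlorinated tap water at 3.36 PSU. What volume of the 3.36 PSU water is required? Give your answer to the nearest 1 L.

382 L

Salt balance: 732.7×14.88 + V×3.36 = (732.7+V)×10.93
10,902.576 + 3.36V = 8,008.411 + 10.93V
2,894.165 = 7.57V
V = 382.32 L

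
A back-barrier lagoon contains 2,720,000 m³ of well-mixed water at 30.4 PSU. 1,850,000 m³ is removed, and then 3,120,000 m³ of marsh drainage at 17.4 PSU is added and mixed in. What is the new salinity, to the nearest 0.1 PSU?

20.2 PSU

Remaining after removal: 870,000 m³ at 30.4 PSU (salt = 26,448,000)
After addition: salt = 26,448,000 + 3,120,000×17.4 = 80,736,000; volume = 3,990,000 m³
S = 80,736,000 / 3,990,000 = 20.2346 PSU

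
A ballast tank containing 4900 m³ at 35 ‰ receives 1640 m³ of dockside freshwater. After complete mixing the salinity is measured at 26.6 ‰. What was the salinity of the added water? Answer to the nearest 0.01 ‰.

1.50 ‰

Salt balance: 4,900×35 + 1,640×S = 6,540×26.6
171,500 + 1,640·S = 173,964
S = (173,964 − 171,500) / 1,640 = 1.5024 ‰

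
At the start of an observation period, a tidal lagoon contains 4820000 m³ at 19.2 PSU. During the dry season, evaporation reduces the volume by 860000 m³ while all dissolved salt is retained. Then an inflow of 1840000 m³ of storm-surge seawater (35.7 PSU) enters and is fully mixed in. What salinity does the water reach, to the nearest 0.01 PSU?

27.28 PSU

After evaporation: salt = 4,820,000×19.2 = 92,544,000; volume = 4,820,000 − 860,000 = 3,960,000 m³
After mixing: salt = 92,544,000 + 1,840,000×35.7 = 158,232,000; volume = 3,960,000 + 1,840,000 = 5,800,000 m³
S = 158,232,000 / 5,800,000 = 27.2814 PSU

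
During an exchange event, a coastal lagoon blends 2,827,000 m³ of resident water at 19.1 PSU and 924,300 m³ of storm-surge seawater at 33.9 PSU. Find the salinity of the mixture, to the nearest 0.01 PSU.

By conservation of dissolved salt,
salt = 2,827,000×19.1 + 924,300×33.9 = 53,995,700 + 31,333,770 = 85,329,470
volume = 2,827,000 + 924,300 = 3,751,300 m³
S = 85,329,470 / 3,751,300 = 22.7466 PSU

22.75 PSU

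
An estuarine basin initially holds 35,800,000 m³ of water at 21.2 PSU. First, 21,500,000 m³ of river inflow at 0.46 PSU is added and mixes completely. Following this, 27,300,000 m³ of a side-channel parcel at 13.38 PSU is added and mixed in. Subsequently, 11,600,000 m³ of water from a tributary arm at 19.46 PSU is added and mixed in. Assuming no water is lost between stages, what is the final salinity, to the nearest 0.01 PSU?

By conservation of dissolved salt,
Initial salt = 35,800,000×21.2 = 758,960,000
After stage 1: salt = 758,960,000 + 21,500,000×0.46 = 768,850,000; volume = 57,300,000 m³; S = 13.418 PSU
After stage 2: salt = 768,850,000 + 27,300,000×13.38 = 1,134,124,000; volume = 84,600,000 m³; S = 13.406 PSU
After stage 3: salt = 1,134,124,000 + 11,600,000×19.46 = 1,359,860,000; volume = 96,200,000 m³
S = 1,359,860,000 / 96,200,000 = 14.1358 PSU

14.14 PSU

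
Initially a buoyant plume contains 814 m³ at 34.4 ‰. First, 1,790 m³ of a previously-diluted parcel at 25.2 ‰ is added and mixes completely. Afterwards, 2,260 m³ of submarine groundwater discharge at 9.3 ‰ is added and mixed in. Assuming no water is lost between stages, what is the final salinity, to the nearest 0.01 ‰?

Total salt / total volume:
Initial salt = 814×34.4 = 28,001.6
After stage 1: salt = 28,001.6 + 1,790×25.2 = 73,109.6; volume = 2,604 m³; S = 28.076 ‰
After stage 2: salt = 73,109.6 + 2,260×9.3 = 94,127.6; volume = 4,864 m³
S = 94,127.6 / 4,864 = 19.3519 ‰

19.35 ‰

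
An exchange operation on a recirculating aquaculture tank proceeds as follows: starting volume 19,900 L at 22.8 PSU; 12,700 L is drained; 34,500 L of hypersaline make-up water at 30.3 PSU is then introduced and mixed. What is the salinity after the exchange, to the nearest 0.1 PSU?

29.0 PSU

Remaining after removal: 7,200 L at 22.8 PSU (salt = 164,160)
After addition: salt = 164,160 + 34,500×30.3 = 1,209,510; volume = 41,700 L
S = 1,209,510 / 41,700 = 29.005 PSU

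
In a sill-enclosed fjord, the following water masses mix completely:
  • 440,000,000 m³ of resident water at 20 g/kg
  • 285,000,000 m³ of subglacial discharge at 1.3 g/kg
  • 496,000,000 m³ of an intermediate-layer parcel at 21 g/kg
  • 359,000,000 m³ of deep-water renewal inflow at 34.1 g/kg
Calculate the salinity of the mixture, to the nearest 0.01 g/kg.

Mass of salt is conserved:
salt = 440,000,000×20 + 285,000,000×1.3 + 496,000,000×21 + 359,000,000×34.1 = 8,800,000,000 + 370,500,000 + 10,416,000,000 + 12,241,900,000 = 31,828,400,000
volume = 440,000,000 + 285,000,000 + 496,000,000 + 359,000,000 = 1,580,000,000 m³
S = 31,828,400,000 / 1,580,000,000 = 20.1446 g/kg

20.14 g/kg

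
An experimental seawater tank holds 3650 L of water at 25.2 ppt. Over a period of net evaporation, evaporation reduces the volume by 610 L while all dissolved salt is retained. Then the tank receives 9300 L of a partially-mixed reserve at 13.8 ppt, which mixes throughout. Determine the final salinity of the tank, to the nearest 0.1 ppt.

17.9 ppt

After evaporation: salt = 3,650×25.2 = 91,980; volume = 3,650 − 610 = 3,040 L
After mixing: salt = 91,980 + 9,300×13.8 = 220,320; volume = 3,040 + 9,300 = 12,340 L
S = 220,320 / 12,340 = 17.8541 ppt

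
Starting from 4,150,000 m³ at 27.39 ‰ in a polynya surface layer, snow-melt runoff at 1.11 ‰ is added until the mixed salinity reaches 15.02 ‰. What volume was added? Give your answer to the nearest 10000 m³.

Salt balance: 4,150,000×27.39 + V×1.11 = (4,150,000+V)×15.02
113,668,500 + 1.11V = 62,333,000 + 15.02V
51,335,500 = 13.91V
V = 3,690,546.37 m³

3690000 m³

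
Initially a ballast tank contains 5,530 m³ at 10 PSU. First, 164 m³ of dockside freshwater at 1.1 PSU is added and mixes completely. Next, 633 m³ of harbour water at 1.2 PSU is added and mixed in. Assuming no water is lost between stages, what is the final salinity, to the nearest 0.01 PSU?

Salt balance:
Initial salt = 5,530×10 = 55,300
After stage 1: salt = 55,300 + 164×1.1 = 55,480.4; volume = 5,694 m³; S = 9.744 PSU
After stage 2: salt = 55,480.4 + 633×1.2 = 56,240; volume = 6,327 m³
S = 56,240 / 6,327 = 8.8889 PSU

8.89 PSU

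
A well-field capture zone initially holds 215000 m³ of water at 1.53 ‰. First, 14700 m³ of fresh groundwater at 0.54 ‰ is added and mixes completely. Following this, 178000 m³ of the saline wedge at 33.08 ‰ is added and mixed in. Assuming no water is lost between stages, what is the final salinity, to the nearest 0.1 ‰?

15.3 ‰

Mass of salt is conserved:
Initial salt = 215,000×1.53 = 328,950
After stage 1: salt = 328,950 + 14,700×0.54 = 336,888; volume = 229,700 m³; S = 1.467 ‰
After stage 2: salt = 336,888 + 178,000×33.08 = 6,225,128; volume = 407,700 m³
S = 6,225,128 / 407,700 = 15.2689 ‰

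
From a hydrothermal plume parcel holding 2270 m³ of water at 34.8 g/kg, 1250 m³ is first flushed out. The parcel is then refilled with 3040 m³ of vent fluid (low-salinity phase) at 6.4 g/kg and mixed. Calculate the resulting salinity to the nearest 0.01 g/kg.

13.53 g/kg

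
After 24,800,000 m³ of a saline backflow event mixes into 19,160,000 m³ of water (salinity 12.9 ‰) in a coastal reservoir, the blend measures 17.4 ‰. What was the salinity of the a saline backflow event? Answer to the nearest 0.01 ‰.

20.88 ‰

Salt balance: 19,160,000×12.9 + 24,800,000×S = 43,960,000×17.4
247,164,000 + 24,800,000·S = 764,904,000
S = (764,904,000 − 247,164,000) / 24,800,000 = 20.8766 ‰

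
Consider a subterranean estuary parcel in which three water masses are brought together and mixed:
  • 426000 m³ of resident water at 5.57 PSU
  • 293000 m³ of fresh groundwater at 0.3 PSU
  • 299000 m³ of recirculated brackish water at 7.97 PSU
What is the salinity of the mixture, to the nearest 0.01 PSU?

By conservation of dissolved salt,
salt = 426,000×5.57 + 293,000×0.3 + 299,000×7.97 = 2,372,820 + 87,900 + 2,383,030 = 4,843,750
volume = 426,000 + 293,000 + 299,000 = 1,018,000 m³
S = 4,843,750 / 1,018,000 = 4.7581 PSU

4.76 PSU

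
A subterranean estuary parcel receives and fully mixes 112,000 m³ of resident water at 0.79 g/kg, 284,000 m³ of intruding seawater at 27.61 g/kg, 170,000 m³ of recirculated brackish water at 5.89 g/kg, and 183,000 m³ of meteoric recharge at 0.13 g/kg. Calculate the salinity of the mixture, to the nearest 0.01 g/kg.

11.96 g/kg

By conservation of dissolved salt,
salt = 112,000×0.79 + 284,000×27.61 + 170,000×5.89 + 183,000×0.13 = 88,480 + 7,841,240 + 1,001,300 + 23,790 = 8,954,810
volume = 112,000 + 284,000 + 170,000 + 183,000 = 749,000 m³
S = 8,954,810 / 749,000 = 11.9557 g/kg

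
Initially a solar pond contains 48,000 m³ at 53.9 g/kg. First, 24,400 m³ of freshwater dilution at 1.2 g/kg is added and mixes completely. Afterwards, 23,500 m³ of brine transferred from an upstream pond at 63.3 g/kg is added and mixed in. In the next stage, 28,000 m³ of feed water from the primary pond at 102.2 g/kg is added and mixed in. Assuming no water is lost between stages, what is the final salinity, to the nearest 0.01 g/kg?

56.22 g/kg

Weighted by volume,
Initial salt = 48,000×53.9 = 2,587,200
After stage 1: salt = 2,587,200 + 24,400×1.2 = 2,616,480; volume = 72,400 m³; S = 36.139 g/kg
After stage 2: salt = 2,616,480 + 23,500×63.3 = 4,104,030; volume = 95,900 m³; S = 42.795 g/kg
After stage 3: salt = 4,104,030 + 28,000×102.2 = 6,965,630; volume = 123,900 m³
S = 6,965,630 / 123,900 = 56.2198 g/kg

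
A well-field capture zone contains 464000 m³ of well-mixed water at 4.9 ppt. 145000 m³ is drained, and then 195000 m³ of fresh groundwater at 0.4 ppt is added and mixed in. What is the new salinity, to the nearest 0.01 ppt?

3.19 ppt

Remaining after removal: 319,000 m³ at 4.9 ppt (salt = 1,563,100)
After addition: salt = 1,563,100 + 195,000×0.4 = 1,641,100; volume = 514,000 m³
S = 1,641,100 / 514,000 = 3.1928 ppt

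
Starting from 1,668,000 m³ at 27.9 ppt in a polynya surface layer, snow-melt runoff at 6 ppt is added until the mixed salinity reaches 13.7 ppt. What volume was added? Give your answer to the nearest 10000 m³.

Salt balance: 1,668,000×27.9 + V×6 = (1,668,000+V)×13.7
46,537,200 + 6V = 22,851,600 + 13.7V
23,685,600 = 7.7V
V = 3,076,051.95 m³

3080000 m³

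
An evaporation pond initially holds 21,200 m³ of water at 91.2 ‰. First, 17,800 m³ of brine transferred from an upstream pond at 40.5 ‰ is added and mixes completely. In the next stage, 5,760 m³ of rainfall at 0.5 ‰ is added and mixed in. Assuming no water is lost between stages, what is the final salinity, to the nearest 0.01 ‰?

59.37 ‰

By conservation of dissolved salt,
Initial salt = 21,200×91.2 = 1,933,440
After stage 1: salt = 1,933,440 + 17,800×40.5 = 2,654,340; volume = 39,000 m³; S = 68.06 ‰
After stage 2: salt = 2,654,340 + 5,760×0.5 = 2,657,220; volume = 44,760 m³
S = 2,657,220 / 44,760 = 59.366 ‰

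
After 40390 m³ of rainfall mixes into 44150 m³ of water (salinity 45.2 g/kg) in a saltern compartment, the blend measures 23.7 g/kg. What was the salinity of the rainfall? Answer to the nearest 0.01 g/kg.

0.20 g/kg

Salt balance: 44,150×45.2 + 40,390×S = 84,540×23.7
1,995,580 + 40,390·S = 2,003,598
S = (2,003,598 − 1,995,580) / 40,390 = 0.1985 g/kg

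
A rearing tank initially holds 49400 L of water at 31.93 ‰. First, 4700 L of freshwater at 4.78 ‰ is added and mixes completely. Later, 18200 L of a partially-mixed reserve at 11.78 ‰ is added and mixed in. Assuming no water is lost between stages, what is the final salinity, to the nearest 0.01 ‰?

Weighted by volume,
Initial salt = 49,400×31.93 = 1,577,342
After stage 1: salt = 1,577,342 + 4,700×4.78 = 1,599,808; volume = 54,100 L; S = 29.571 ‰
After stage 2: salt = 1,599,808 + 18,200×11.78 = 1,814,204; volume = 72,300 L
S = 1,814,204 / 72,300 = 25.0927 ‰

25.09 ‰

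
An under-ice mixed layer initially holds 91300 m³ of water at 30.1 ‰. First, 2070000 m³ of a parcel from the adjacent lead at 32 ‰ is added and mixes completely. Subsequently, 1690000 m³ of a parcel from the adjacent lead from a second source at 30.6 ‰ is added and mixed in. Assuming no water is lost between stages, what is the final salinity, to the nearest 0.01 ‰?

31.34 ‰

Salt balance:
Initial salt = 91,300×30.1 = 2,748,130
After stage 1: salt = 2,748,130 + 2,070,000×32 = 68,988,130; volume = 2,161,300 m³; S = 31.92 ‰
After stage 2: salt = 68,988,130 + 1,690,000×30.6 = 120,702,130; volume = 3,851,300 m³
S = 120,702,130 / 3,851,300 = 31.3406 ‰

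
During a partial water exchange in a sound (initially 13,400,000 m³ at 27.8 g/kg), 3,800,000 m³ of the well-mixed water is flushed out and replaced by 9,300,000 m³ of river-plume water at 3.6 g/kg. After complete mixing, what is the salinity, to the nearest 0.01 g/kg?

Remaining after removal: 9,600,000 m³ at 27.8 g/kg (salt = 266,880,000)
After addition: salt = 266,880,000 + 9,300,000×3.6 = 300,360,000; volume = 18,900,000 m³
S = 300,360,000 / 18,900,000 = 15.8921 g/kg

15.89 g/kg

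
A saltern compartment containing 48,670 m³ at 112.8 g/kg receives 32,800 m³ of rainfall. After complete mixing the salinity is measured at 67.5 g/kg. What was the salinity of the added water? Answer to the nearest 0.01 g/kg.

0.28 g/kg

Salt balance: 48,670×112.8 + 32,800×S = 81,470×67.5
5,489,976 + 32,800·S = 5,499,225
S = (5,499,225 − 5,489,976) / 32,800 = 0.282 g/kg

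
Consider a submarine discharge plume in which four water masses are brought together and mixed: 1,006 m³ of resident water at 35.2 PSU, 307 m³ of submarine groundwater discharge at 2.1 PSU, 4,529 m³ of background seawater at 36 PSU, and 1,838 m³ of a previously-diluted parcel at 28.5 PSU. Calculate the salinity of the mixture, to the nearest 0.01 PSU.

Weighted by volume,
salt = 1,006×35.2 + 307×2.1 + 4,529×36 + 1,838×28.5 = 35,411.2 + 644.7 + 163,044 + 52,383 = 251,482.9
volume = 1,006 + 307 + 4,529 + 1,838 = 7,680 m³
S = 251,482.9 / 7,680 = 32.7452 PSU

32.75 PSU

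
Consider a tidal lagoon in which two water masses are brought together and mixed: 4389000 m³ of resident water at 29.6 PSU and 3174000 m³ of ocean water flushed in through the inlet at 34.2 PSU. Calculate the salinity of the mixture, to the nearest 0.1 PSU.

Salt balance:
salt = 4,389,000×29.6 + 3,174,000×34.2 = 129,914,400 + 108,550,800 = 238,465,200
volume = 4,389,000 + 3,174,000 = 7,563,000 m³
S = 238,465,200 / 7,563,000 = 31.531 PSU

31.5 PSU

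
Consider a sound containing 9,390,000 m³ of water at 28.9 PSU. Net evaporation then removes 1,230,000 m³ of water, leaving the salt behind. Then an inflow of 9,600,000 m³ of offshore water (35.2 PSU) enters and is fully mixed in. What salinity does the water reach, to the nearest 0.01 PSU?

34.31 PSU

After evaporation: salt = 9,390,000×28.9 = 271,371,000; volume = 9,390,000 − 1,230,000 = 8,160,000 m³
After mixing: salt = 271,371,000 + 9,600,000×35.2 = 609,291,000; volume = 8,160,000 + 9,600,000 = 17,760,000 m³
S = 609,291,000 / 17,760,000 = 34.3069 PSU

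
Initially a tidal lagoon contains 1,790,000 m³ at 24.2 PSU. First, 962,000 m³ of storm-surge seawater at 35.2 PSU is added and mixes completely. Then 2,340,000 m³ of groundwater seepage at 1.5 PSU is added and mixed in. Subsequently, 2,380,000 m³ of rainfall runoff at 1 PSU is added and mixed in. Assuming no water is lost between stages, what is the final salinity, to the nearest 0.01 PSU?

11.12 PSU

Mass of salt is conserved:
Initial salt = 1,790,000×24.2 = 43,318,000
After stage 1: salt = 43,318,000 + 962,000×35.2 = 77,180,400; volume = 2,752,000 m³; S = 28.045 PSU
After stage 2: salt = 77,180,400 + 2,340,000×1.5 = 80,690,400; volume = 5,092,000 m³; S = 15.847 PSU
After stage 3: salt = 80,690,400 + 2,380,000×1 = 83,070,400; volume = 7,472,000 m³
S = 83,070,400 / 7,472,000 = 11.1176 PSU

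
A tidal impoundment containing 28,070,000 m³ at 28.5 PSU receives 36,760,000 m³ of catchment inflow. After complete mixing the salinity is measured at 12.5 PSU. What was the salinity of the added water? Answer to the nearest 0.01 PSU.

0.28 PSU

Salt balance: 28,070,000×28.5 + 36,760,000×S = 64,830,000×12.5
799,995,000 + 36,760,000·S = 810,375,000
S = (810,375,000 − 799,995,000) / 36,760,000 = 0.2824 PSU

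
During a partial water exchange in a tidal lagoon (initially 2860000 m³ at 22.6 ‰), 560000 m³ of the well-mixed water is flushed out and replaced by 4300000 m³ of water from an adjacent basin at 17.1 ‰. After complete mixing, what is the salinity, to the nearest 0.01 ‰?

Remaining after removal: 2,300,000 m³ at 22.6 ‰ (salt = 51,980,000)
After addition: salt = 51,980,000 + 4,300,000×17.1 = 125,510,000; volume = 6,600,000 m³
S = 125,510,000 / 6,600,000 = 19.0167 ‰

19.02 ‰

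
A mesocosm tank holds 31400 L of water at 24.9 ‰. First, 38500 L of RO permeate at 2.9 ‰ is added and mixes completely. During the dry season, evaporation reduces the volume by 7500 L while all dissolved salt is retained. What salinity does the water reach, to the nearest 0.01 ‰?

14.32 ‰

After mixing: salt = 31,400×24.9 + 38,500×2.9 = 893,510; volume = 69,900 L
After evaporation: salt unchanged = 893,510; volume = 69,900 − 7,500 = 62,400 L
S = 893,510 / 62,400 = 14.3191 ‰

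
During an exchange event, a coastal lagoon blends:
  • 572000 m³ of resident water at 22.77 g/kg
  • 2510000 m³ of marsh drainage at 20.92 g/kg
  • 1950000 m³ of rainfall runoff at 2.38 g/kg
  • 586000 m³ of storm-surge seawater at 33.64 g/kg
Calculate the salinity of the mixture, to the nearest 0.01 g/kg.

16.00 g/kg

Weighted by volume,
salt = 572,000×22.77 + 2,510,000×20.92 + 1,950,000×2.38 + 586,000×33.64 = 13,024,440 + 52,509,200 + 4,641,000 + 19,713,040 = 89,887,680
volume = 572,000 + 2,510,000 + 1,950,000 + 586,000 = 5,618,000 m³
S = 89,887,680 / 5,618,000 = 15.9999 g/kg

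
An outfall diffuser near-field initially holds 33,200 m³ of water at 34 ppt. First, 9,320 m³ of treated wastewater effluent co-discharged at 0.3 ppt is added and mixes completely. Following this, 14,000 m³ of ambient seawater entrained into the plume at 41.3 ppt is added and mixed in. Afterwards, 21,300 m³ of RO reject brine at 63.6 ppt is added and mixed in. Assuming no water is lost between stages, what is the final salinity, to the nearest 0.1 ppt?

39.4 ppt

Conserving salt mass:
Initial salt = 33,200×34 = 1,128,800
After stage 1: salt = 1,128,800 + 9,320×0.3 = 1,131,596; volume = 42,520 m³; S = 26.613 ppt
After stage 2: salt = 1,131,596 + 14,000×41.3 = 1,709,796; volume = 56,520 m³; S = 30.251 ppt
After stage 3: salt = 1,709,796 + 21,300×63.6 = 3,064,476; volume = 77,820 m³
S = 3,064,476 / 77,820 = 39.379 ppt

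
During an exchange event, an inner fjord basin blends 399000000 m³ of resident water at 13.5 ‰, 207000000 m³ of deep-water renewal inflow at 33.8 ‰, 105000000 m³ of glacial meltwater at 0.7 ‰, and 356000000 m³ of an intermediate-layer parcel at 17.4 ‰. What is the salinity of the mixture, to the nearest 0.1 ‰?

Total salt / total volume:
salt = 399,000,000×13.5 + 207,000,000×33.8 + 105,000,000×0.7 + 356,000,000×17.4 = 5,386,500,000 + 6,996,600,000 + 73,500,000 + 6,194,400,000 = 18,651,000,000
volume = 399,000,000 + 207,000,000 + 105,000,000 + 356,000,000 = 1,067,000,000 m³
S = 18,651,000,000 / 1,067,000,000 = 17.48 ‰

17.5 ‰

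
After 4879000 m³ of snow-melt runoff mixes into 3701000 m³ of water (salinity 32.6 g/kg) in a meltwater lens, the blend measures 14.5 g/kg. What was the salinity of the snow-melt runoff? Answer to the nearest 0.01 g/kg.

0.77 g/kg

Salt balance: 3,701,000×32.6 + 4,879,000×S = 8,580,000×14.5
120,652,600 + 4,879,000·S = 124,410,000
S = (124,410,000 − 120,652,600) / 4,879,000 = 0.7701 g/kg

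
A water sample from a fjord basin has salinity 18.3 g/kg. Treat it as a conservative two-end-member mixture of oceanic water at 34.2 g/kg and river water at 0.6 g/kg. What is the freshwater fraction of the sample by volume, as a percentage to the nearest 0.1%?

Let f be the freshwater fraction. Salt balance per unit volume:
f×0.6 + (1−f)×34.2 = 18.3
f = (34.2 − 18.3) / (34.2 − 0.6) = 15.9/33.6 = 0.4732

47.3%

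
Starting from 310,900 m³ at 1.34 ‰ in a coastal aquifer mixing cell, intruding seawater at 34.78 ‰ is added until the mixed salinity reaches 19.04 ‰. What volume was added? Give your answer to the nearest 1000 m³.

Salt balance: 310,900×1.34 + V×34.78 = (310,900+V)×19.04
416,606 + 34.78V = 5,919,536 + 19.04V
5,502,930 = 15.74V
V = 349,614.36 m³

350000 m³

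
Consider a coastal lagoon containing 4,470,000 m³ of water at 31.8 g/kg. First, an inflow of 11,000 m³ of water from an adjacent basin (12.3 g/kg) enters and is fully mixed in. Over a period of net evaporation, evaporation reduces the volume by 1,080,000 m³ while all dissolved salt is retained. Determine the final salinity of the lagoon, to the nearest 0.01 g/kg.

41.84 g/kg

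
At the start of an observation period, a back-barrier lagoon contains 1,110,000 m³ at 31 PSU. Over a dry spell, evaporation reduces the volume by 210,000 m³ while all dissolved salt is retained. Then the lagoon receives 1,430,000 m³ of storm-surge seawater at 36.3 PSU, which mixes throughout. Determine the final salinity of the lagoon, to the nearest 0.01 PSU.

After evaporation: salt = 1,110,000×31 = 34,410,000; volume = 1,110,000 − 210,000 = 900,000 m³
After mixing: salt = 34,410,000 + 1,430,000×36.3 = 86,319,000; volume = 900,000 + 1,430,000 = 2,330,000 m³
S = 86,319,000 / 2,330,000 = 37.0468 PSU

37.05 PSU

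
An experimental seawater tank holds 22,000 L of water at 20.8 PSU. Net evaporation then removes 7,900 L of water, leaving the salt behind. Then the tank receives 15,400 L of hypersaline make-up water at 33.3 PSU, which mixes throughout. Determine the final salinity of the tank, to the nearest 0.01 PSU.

After evaporation: salt = 22,000×20.8 = 457,600; volume = 22,000 − 7,900 = 14,100 L
After mixing: salt = 457,600 + 15,400×33.3 = 970,420; volume = 14,100 + 15,400 = 29,500 L
S = 970,420 / 29,500 = 32.8956 PSU

32.90 PSU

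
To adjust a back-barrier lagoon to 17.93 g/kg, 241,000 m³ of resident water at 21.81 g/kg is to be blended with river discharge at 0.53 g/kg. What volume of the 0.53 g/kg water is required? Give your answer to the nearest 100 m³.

Salt balance: 241,000×21.81 + V×0.53 = (241,000+V)×17.93
5,256,210 + 0.53V = 4,321,130 + 17.93V
935,080 = 17.4V
V = 53,740.23 m³

53700 m³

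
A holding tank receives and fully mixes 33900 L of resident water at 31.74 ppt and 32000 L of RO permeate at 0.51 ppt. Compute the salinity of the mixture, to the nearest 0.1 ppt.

By conservation of dissolved salt,
salt = 33,900×31.74 + 32,000×0.51 = 1,075,986 + 16,320 = 1,092,306
volume = 33,900 + 32,000 = 65,900 L
S = 1,092,306 / 65,900 = 16.575 ppt

16.6 ppt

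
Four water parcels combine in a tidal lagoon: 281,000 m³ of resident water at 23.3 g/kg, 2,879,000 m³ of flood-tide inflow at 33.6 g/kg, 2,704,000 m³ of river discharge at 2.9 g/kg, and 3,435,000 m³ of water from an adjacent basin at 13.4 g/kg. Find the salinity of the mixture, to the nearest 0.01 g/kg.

Weighted by volume,
salt = 281,000×23.3 + 2,879,000×33.6 + 2,704,000×2.9 + 3,435,000×13.4 = 6,547,300 + 96,734,400 + 7,841,600 + 46,029,000 = 157,152,300
volume = 281,000 + 2,879,000 + 2,704,000 + 3,435,000 = 9,299,000 m³
S = 157,152,300 / 9,299,000 = 16.8999 g/kg

16.90 g/kg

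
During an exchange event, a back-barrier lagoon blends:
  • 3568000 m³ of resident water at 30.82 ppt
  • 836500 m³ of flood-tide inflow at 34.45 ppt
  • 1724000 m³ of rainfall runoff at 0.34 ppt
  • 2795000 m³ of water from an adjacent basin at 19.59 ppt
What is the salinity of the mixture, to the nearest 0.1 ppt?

21.8 ppt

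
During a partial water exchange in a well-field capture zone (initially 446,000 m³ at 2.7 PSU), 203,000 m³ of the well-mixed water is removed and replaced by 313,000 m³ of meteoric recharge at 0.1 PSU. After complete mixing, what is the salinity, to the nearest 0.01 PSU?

1.24 PSU

Remaining after removal: 243,000 m³ at 2.7 PSU (salt = 656,100)
After addition: salt = 656,100 + 313,000×0.1 = 687,400; volume = 556,000 m³
S = 687,400 / 556,000 = 1.2363 PSU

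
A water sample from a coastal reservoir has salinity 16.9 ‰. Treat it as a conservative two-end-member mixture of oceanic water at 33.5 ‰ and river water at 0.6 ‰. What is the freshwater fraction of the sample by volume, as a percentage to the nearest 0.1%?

50.5%

Let f be the freshwater fraction. Salt balance per unit volume:
f×0.6 + (1−f)×33.5 = 16.9
f = (33.5 − 16.9) / (33.5 − 0.6) = 16.6/32.9 = 0.5046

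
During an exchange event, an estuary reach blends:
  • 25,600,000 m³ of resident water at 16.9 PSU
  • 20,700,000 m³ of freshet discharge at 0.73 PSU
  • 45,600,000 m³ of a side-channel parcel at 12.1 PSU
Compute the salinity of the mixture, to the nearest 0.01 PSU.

Total salt / total volume:
salt = 25,600,000×16.9 + 20,700,000×0.73 + 45,600,000×12.1 = 432,640,000 + 15,111,000 + 551,760,000 = 999,511,000
volume = 25,600,000 + 20,700,000 + 45,600,000 = 91,900,000 m³
S = 999,511,000 / 91,900,000 = 10.8761 PSU

10.88 PSU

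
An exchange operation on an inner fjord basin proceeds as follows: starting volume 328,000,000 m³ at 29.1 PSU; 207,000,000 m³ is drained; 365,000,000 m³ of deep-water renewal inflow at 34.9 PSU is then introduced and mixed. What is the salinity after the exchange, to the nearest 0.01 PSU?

Remaining after removal: 121,000,000 m³ at 29.1 PSU (salt = 3,521,100,000)
After addition: salt = 3,521,100,000 + 365,000,000×34.9 = 16,259,600,000; volume = 486,000,000 m³
S = 16,259,600,000 / 486,000,000 = 33.456 PSU

33.46 PSU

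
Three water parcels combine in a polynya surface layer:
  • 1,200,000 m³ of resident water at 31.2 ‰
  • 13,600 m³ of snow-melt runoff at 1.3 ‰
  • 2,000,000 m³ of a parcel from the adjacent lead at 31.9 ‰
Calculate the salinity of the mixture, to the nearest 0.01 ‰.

31.51 ‰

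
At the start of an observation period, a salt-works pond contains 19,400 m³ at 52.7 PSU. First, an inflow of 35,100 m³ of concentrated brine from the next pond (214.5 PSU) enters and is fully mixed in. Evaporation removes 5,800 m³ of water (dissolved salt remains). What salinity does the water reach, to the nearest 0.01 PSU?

175.59 PSU

After mixing: salt = 19,400×52.7 + 35,100×214.5 = 8,551,330; volume = 54,500 m³
After evaporation: salt unchanged = 8,551,330; volume = 54,500 − 5,800 = 48,700 m³
S = 8,551,330 / 48,700 = 175.592 PSU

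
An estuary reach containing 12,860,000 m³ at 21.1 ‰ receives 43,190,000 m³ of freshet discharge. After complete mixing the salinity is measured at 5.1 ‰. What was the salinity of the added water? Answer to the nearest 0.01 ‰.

0.34 ‰

Salt balance: 12,860,000×21.1 + 43,190,000×S = 56,050,000×5.1
271,346,000 + 43,190,000·S = 285,855,000
S = (285,855,000 − 271,346,000) / 43,190,000 = 0.3359 ‰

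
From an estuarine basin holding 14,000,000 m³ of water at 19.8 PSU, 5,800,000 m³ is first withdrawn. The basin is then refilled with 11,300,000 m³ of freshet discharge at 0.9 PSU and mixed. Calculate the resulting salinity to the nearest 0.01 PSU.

Remaining after removal: 8,200,000 m³ at 19.8 PSU (salt = 162,360,000)
After addition: salt = 162,360,000 + 11,300,000×0.9 = 172,530,000; volume = 19,500,000 m³
S = 172,530,000 / 19,500,000 = 8.8477 PSU

8.85 PSU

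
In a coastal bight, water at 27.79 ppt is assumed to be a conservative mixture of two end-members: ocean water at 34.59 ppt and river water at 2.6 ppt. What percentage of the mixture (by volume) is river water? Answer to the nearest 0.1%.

21.3%

Let f be the freshwater fraction. Salt balance per unit volume:
f×2.6 + (1−f)×34.59 = 27.79
f = (34.59 − 27.79) / (34.59 − 2.6) = 6.8/31.99 = 0.2126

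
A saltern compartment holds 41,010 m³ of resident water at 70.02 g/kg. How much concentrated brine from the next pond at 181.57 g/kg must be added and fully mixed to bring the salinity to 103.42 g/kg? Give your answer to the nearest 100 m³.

17500 m³

Salt balance: 41,010×70.02 + V×181.57 = (41,010+V)×103.42
2,871,520.2 + 181.57V = 4,241,254.2 + 103.42V
1,369,734 = 78.15V
V = 17,526.99 m³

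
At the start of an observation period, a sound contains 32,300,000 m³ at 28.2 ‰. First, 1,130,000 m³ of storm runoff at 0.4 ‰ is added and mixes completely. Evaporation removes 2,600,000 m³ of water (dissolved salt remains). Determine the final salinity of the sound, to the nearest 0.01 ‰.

29.56 ‰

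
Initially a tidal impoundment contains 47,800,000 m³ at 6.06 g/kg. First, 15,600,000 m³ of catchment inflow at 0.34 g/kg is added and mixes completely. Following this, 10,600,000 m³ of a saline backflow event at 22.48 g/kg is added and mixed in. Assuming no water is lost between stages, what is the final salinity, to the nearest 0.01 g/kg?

7.21 g/kg

Total salt / total volume:
Initial salt = 47,800,000×6.06 = 289,668,000
After stage 1: salt = 289,668,000 + 15,600,000×0.34 = 294,972,000; volume = 63,400,000 m³; S = 4.653 g/kg
After stage 2: salt = 294,972,000 + 10,600,000×22.48 = 533,260,000; volume = 74,000,000 m³
S = 533,260,000 / 74,000,000 = 7.2062 g/kg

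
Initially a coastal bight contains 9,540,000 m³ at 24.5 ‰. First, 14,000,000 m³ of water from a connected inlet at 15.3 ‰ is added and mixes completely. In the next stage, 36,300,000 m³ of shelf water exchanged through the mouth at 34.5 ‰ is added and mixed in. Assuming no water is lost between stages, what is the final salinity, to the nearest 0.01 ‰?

Mass of salt is conserved:
Initial salt = 9,540,000×24.5 = 233,730,000
After stage 1: salt = 233,730,000 + 14,000,000×15.3 = 447,930,000; volume = 23,540,000 m³; S = 19.028 ‰
After stage 2: salt = 447,930,000 + 36,300,000×34.5 = 1,700,280,000; volume = 59,840,000 m³
S = 1,700,280,000 / 59,840,000 = 28.4138 ‰

28.41 ‰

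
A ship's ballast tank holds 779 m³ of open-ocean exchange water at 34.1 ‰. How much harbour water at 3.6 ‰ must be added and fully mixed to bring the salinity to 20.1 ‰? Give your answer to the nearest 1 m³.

661 m³

Salt balance: 779×34.1 + V×3.6 = (779+V)×20.1
26,563.9 + 3.6V = 15,657.9 + 20.1V
10,906 = 16.5V
V = 660.97 m³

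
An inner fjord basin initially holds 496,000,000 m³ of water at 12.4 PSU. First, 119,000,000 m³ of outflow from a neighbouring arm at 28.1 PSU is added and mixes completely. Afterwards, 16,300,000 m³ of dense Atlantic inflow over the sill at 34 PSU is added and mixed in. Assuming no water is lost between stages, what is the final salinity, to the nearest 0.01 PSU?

15.92 PSU

Total salt / total volume:
Initial salt = 496,000,000×12.4 = 6,150,400,000
After stage 1: salt = 6,150,400,000 + 119,000,000×28.1 = 9,494,300,000; volume = 615,000,000 m³; S = 15.438 PSU
After stage 2: salt = 9,494,300,000 + 16,300,000×34 = 10,048,500,000; volume = 631,300,000 m³
S = 10,048,500,000 / 631,300,000 = 15.9172 PSU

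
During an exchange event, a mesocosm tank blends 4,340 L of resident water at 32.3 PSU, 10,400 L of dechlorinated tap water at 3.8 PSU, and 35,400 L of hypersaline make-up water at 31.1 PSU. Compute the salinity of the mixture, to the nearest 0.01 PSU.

25.54 PSU

Mass of salt is conserved:
salt = 4,340×32.3 + 10,400×3.8 + 35,400×31.1 = 140,182 + 39,520 + 1,100,940 = 1,280,642
volume = 4,340 + 10,400 + 35,400 = 50,140 L
S = 1,280,642 / 50,140 = 25.5413 PSU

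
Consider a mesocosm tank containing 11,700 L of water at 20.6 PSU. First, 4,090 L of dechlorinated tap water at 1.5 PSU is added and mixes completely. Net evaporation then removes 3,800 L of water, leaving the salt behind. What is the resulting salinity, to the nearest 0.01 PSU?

After mixing: salt = 11,700×20.6 + 4,090×1.5 = 247,155; volume = 15,790 L
After evaporation: salt unchanged = 247,155; volume = 15,790 − 3,800 = 11,990 L
S = 247,155 / 11,990 = 20.6134 PSU

20.61 PSU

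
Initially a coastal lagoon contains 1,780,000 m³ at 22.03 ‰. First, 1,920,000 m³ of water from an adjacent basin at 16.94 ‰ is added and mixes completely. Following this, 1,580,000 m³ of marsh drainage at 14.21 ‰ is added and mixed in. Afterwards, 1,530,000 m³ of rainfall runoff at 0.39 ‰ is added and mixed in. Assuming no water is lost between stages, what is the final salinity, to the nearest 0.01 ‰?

13.92 ‰

Conserving salt mass:
Initial salt = 1,780,000×22.03 = 39,213,400
After stage 1: salt = 39,213,400 + 1,920,000×16.94 = 71,738,200; volume = 3,700,000 m³; S = 19.389 ‰
After stage 2: salt = 71,738,200 + 1,580,000×14.21 = 94,190,000; volume = 5,280,000 m³; S = 17.839 ‰
After stage 3: salt = 94,190,000 + 1,530,000×0.39 = 94,786,700; volume = 6,810,000 m³
S = 94,786,700 / 6,810,000 = 13.9188 ‰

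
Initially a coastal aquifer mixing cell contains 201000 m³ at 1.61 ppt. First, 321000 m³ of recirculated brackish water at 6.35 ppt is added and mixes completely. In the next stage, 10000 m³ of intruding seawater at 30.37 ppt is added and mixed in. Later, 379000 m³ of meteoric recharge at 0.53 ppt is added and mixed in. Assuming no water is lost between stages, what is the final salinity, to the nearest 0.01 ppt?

3.15 ppt

Conserving salt mass:
Initial salt = 201,000×1.61 = 323,610
After stage 1: salt = 323,610 + 321,000×6.35 = 2,361,960; volume = 522,000 m³; S = 4.525 ppt
After stage 2: salt = 2,361,960 + 10,000×30.37 = 2,665,660; volume = 532,000 m³; S = 5.011 ppt
After stage 3: salt = 2,665,660 + 379,000×0.53 = 2,866,530; volume = 911,000 m³
S = 2,866,530 / 911,000 = 3.1466 ppt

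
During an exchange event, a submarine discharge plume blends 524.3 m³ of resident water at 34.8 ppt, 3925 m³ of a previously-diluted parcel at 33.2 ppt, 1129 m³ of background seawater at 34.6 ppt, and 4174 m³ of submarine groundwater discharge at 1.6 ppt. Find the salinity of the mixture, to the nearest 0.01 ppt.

Conserving salt mass:
salt = 524.3×34.8 + 3,925×33.2 + 1,129×34.6 + 4,174×1.6 = 18,245.64 + 130,310 + 39,063.4 + 6,678.4 = 194,297.44
volume = 524.3 + 3,925 + 1,129 + 4,174 = 9,752.3 m³
S = 194,297.44 / 9,752.3 = 19.9232 ppt

19.92 ppt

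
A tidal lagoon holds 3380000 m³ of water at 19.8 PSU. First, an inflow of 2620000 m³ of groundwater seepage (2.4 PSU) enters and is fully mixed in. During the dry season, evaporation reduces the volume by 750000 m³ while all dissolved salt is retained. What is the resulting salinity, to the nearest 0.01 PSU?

After mixing: salt = 3,380,000×19.8 + 2,620,000×2.4 = 73,212,000; volume = 6,000,000 m³
After evaporation: salt unchanged = 73,212,000; volume = 6,000,000 − 750,000 = 5,250,000 m³
S = 73,212,000 / 5,250,000 = 13.9451 PSU

13.95 PSU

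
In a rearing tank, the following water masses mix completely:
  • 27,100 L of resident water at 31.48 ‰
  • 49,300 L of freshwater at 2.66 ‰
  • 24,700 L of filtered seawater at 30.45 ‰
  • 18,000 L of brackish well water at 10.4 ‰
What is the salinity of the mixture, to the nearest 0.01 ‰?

Mass of salt is conserved:
salt = 27,100×31.48 + 49,300×2.66 + 24,700×30.45 + 18,000×10.4 = 853,108 + 131,138 + 752,115 + 187,200 = 1,923,561
volume = 27,100 + 49,300 + 24,700 + 18,000 = 119,100 L
S = 1,923,561 / 119,100 = 16.1508 ‰

16.15 ‰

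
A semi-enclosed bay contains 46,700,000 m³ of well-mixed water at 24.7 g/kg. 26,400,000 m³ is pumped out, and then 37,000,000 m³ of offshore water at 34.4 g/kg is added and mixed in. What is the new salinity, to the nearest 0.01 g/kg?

30.96 g/kg

Remaining after removal: 20,300,000 m³ at 24.7 g/kg (salt = 501,410,000)
After addition: salt = 501,410,000 + 37,000,000×34.4 = 1,774,210,000; volume = 57,300,000 m³
S = 1,774,210,000 / 57,300,000 = 30.9635 g/kg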